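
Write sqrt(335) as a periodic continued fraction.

Write x_i = (sqrt(335) + m_i)/d_i with (m_0, d_0) = (0, 1). a_0 = floor(sqrt(335)) = 18, since 18^2 = 324 <= 335 < 361 = 19^2.
Iterate m_{i+1} = d_i*a_i - m_i, d_{i+1} = (335 - m_{i+1}^2)/d_i, a_{i+1} = floor((a_0 + m_{i+1})/d_{i+1}):
  m_1 = 1*18 - 0 = 18, d_1 = (335 - 18^2)/1 = 11/1 = 11, a_1 = floor((18 + 18)/11) = 3.
  m_2 = 11*3 - 18 = 15, d_2 = (335 - 15^2)/11 = 110/11 = 10, a_2 = floor((18 + 15)/10) = 3.
  m_3 = 10*3 - 15 = 15, d_3 = (335 - 15^2)/10 = 110/10 = 11, a_3 = floor((18 + 15)/11) = 3.
  m_4 = 11*3 - 15 = 18, d_4 = (335 - 18^2)/11 = 11/11 = 1, a_4 = floor((18 + 18)/1) = 36.
  m_5 = 1*36 - 18 = 18, d_5 = (335 - 18^2)/1 = 11/1 = 11: (m_5, d_5) = (m_1, d_1) = (18, 11), so from here the quotients repeat a_1, ..., a_4; the period length is 4.
Hence the expansion of sqrt(335) is a_0 = 18 followed by the repeating block 3, 3, 3, 36 (period 4).

[18; (3, 3, 3, 36)]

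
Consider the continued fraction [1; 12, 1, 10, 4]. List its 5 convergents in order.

Using the convergent recurrence p_i = a_i*p_{i-1} + p_{i-2}, q_i = a_i*q_{i-1} + q_{i-2} with p_{-2}=0, p_{-1}=1, q_{-2}=1, q_{-1}=0:
  i=0: a_0=1, p_0 = 1*1 + 0 = 1, q_0 = 1*0 + 1 = 1.
  i=1: a_1=12, p_1 = 12*1 + 1 = 13, q_1 = 12*1 + 0 = 12.
  i=2: a_2=1, p_2 = 1*13 + 1 = 14, q_2 = 1*12 + 1 = 13.
  i=3: a_3=10, p_3 = 10*14 + 13 = 153, q_3 = 10*13 + 12 = 142.
  i=4: a_4=4, p_4 = 4*153 + 14 = 626, q_4 = 4*142 + 13 = 581.

1/1, 13/12, 14/13, 153/142, 626/581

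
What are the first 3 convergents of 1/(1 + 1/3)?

0/1, 1/1, 3/4

Using the convergent recurrence p_i = a_i*p_{i-1} + p_{i-2}, q_i = a_i*q_{i-1} + q_{i-2} with p_{-2}=0, p_{-1}=1, q_{-2}=1, q_{-1}=0:
  i=0: a_0=0, p_0 = 0*1 + 0 = 0, q_0 = 0*0 + 1 = 1.
  i=1: a_1=1, p_1 = 1*0 + 1 = 1, q_1 = 1*1 + 0 = 1.
  i=2: a_2=3, p_2 = 3*1 + 0 = 3, q_2 = 3*1 + 1 = 4.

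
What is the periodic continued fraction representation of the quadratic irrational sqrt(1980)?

Write x_i = (sqrt(1980) + m_i)/d_i with (m_0, d_0) = (0, 1). a_0 = floor(sqrt(1980)) = 44, since 44^2 = 1936 <= 1980 < 2025 = 45^2.
Iterate m_{i+1} = d_i*a_i - m_i, d_{i+1} = (1980 - m_{i+1}^2)/d_i, a_{i+1} = floor((a_0 + m_{i+1})/d_{i+1}):
  m_1 = 1*44 - 0 = 44, d_1 = (1980 - 44^2)/1 = 44/1 = 44, a_1 = floor((44 + 44)/44) = 2.
  m_2 = 44*2 - 44 = 44, d_2 = (1980 - 44^2)/44 = 44/44 = 1, a_2 = floor((44 + 44)/1) = 88.
  m_3 = 1*88 - 44 = 44, d_3 = (1980 - 44^2)/1 = 44/1 = 44: (m_3, d_3) = (m_1, d_1) = (44, 44), so from here the quotients repeat a_1, a_2; the period length is 2.
Hence the expansion of sqrt(1980) is a_0 = 44 followed by the repeating block 2, 88 (period 2).

[44; (2, 88)]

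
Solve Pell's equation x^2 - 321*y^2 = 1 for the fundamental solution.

First expand sqrt(321) as a continued fraction. With x_i = (sqrt(321) + m_i)/d_i and (m_0, d_0) = (0, 1): a_0 = floor(sqrt(321)) = 17, since 17^2 = 289 <= 321 < 324 = 18^2.
Iterate m_{i+1} = d_i*a_i - m_i, d_{i+1} = (321 - m_{i+1}^2)/d_i, a_{i+1} = floor((a_0 + m_{i+1})/d_{i+1}):
  m_1 = 1*17 - 0 = 17, d_1 = (321 - 17^2)/1 = 32/1 = 32, a_1 = floor((17 + 17)/32) = 1.
  m_2 = 32*1 - 17 = 15, d_2 = (321 - 15^2)/32 = 96/32 = 3, a_2 = floor((17 + 15)/3) = 10.
  m_3 = 3*10 - 15 = 15, d_3 = (321 - 15^2)/3 = 96/3 = 32, a_3 = floor((17 + 15)/32) = 1.
  m_4 = 32*1 - 15 = 17, d_4 = (321 - 17^2)/32 = 32/32 = 1, a_4 = floor((17 + 17)/1) = 34.
  m_5 = 1*34 - 17 = 17, d_5 = (321 - 17^2)/1 = 32/1 = 32: (m_5, d_5) = (m_1, d_1) = (17, 32), so from here the quotients repeat a_1, ..., a_4; the period length is 4.
So sqrt(321) = [17; (1, 10, 1, 34)] with period length k = 4.
k is even, so the fundamental solution of x^2 - 321y^2 = 1 is (p_{k-1}, q_{k-1}) = (p_3, q_3); compute convergents through index 3.
Convergents (p_i = a_i*p_{i-1} + p_{i-2}, q_i = a_i*q_{i-1} + q_{i-2} with p_{-2}=0, p_{-1}=1, q_{-2}=1, q_{-1}=0):
  i=0: a_0=17, p_0 = 17*1 + 0 = 17, q_0 = 17*0 + 1 = 1.
  i=1: a_1=1, p_1 = 1*17 + 1 = 18, q_1 = 1*1 + 0 = 1.
  i=2: a_2=10, p_2 = 10*18 + 17 = 197, q_2 = 10*1 + 1 = 11.
  i=3: a_3=1, p_3 = 1*197 + 18 = 215, q_3 = 1*11 + 1 = 12.
Check: 215^2 - 321*12^2 = 46225 - 46224 = 1, so (x, y) = (215, 12) solves the equation, and by the theorem it is the least positive solution.

(x, y) = (215, 12)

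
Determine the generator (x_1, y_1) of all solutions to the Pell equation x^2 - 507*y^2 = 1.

First expand sqrt(507) as a continued fraction. With x_i = (sqrt(507) + m_i)/d_i and (m_0, d_0) = (0, 1): a_0 = floor(sqrt(507)) = 22, since 22^2 = 484 <= 507 < 529 = 23^2.
Iterate m_{i+1} = d_i*a_i - m_i, d_{i+1} = (507 - m_{i+1}^2)/d_i, a_{i+1} = floor((a_0 + m_{i+1})/d_{i+1}):
  m_1 = 1*22 - 0 = 22, d_1 = (507 - 22^2)/1 = 23/1 = 23, a_1 = floor((22 + 22)/23) = 1.
  m_2 = 23*1 - 22 = 1, d_2 = (507 - 1^2)/23 = 506/23 = 22, a_2 = floor((22 + 1)/22) = 1.
  m_3 = 22*1 - 1 = 21, d_3 = (507 - 21^2)/22 = 66/22 = 3, a_3 = floor((22 + 21)/3) = 14.
  m_4 = 3*14 - 21 = 21, d_4 = (507 - 21^2)/3 = 66/3 = 22, a_4 = floor((22 + 21)/22) = 1.
  m_5 = 22*1 - 21 = 1, d_5 = (507 - 1^2)/22 = 506/22 = 23, a_5 = floor((22 + 1)/23) = 1.
  m_6 = 23*1 - 1 = 22, d_6 = (507 - 22^2)/23 = 23/23 = 1, a_6 = floor((22 + 22)/1) = 44.
  m_7 = 1*44 - 22 = 22, d_7 = (507 - 22^2)/1 = 23/1 = 23: (m_7, d_7) = (m_1, d_1) = (22, 23), so from here the quotients repeat a_1, ..., a_6; the period length is 6.
So sqrt(507) = [22; (1, 1, 14, 1, 1, 44)] with period length k = 6.
k is even, so the fundamental solution of x^2 - 507y^2 = 1 is (p_{k-1}, q_{k-1}) = (p_5, q_5); compute convergents through index 5.
Convergents (p_i = a_i*p_{i-1} + p_{i-2}, q_i = a_i*q_{i-1} + q_{i-2} with p_{-2}=0, p_{-1}=1, q_{-2}=1, q_{-1}=0):
  i=0: a_0=22, p_0 = 22*1 + 0 = 22, q_0 = 22*0 + 1 = 1.
  i=1: a_1=1, p_1 = 1*22 + 1 = 23, q_1 = 1*1 + 0 = 1.
  i=2: a_2=1, p_2 = 1*23 + 22 = 45, q_2 = 1*1 + 1 = 2.
  i=3: a_3=14, p_3 = 14*45 + 23 = 653, q_3 = 14*2 + 1 = 29.
  i=4: a_4=1, p_4 = 1*653 + 45 = 698, q_4 = 1*29 + 2 = 31.
  i=5: a_5=1, p_5 = 1*698 + 653 = 1351, q_5 = 1*31 + 29 = 60.
Check: 1351^2 - 507*60^2 = 1825201 - 1825200 = 1, so (x, y) = (1351, 60) solves the equation, and by the theorem it is the least positive solution.

(x, y) = (1351, 60)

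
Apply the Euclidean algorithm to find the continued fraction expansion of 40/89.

[0; 2, 4, 2, 4]

Run the Euclidean algorithm on 40 and 89; the successive quotients are the partial quotients a_0, a_1, ... (each step inverts the fractional part left over by the previous one):
  40 = 0*89 + 40, so a_0 = 0.
  89 = 2*40 + 9, so a_1 = 2.
  40 = 4*9 + 4, so a_2 = 4.
  9 = 2*4 + 1, so a_3 = 2.
  4 = 4*1 + 0, so a_4 = 4.
The remainder reaches 0 after 5 divisions, so the expansion has 5 partial quotients, read off in order.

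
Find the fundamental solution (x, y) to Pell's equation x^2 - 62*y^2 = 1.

(x, y) = (63, 8)

First expand sqrt(62) as a continued fraction. With x_i = (sqrt(62) + m_i)/d_i and (m_0, d_0) = (0, 1): a_0 = floor(sqrt(62)) = 7, since 7^2 = 49 <= 62 < 64 = 8^2.
Iterate m_{i+1} = d_i*a_i - m_i, d_{i+1} = (62 - m_{i+1}^2)/d_i, a_{i+1} = floor((a_0 + m_{i+1})/d_{i+1}):
  m_1 = 1*7 - 0 = 7, d_1 = (62 - 7^2)/1 = 13/1 = 13, a_1 = floor((7 + 7)/13) = 1.
  m_2 = 13*1 - 7 = 6, d_2 = (62 - 6^2)/13 = 26/13 = 2, a_2 = floor((7 + 6)/2) = 6.
  m_3 = 2*6 - 6 = 6, d_3 = (62 - 6^2)/2 = 26/2 = 13, a_3 = floor((7 + 6)/13) = 1.
  m_4 = 13*1 - 6 = 7, d_4 = (62 - 7^2)/13 = 13/13 = 1, a_4 = floor((7 + 7)/1) = 14.
  m_5 = 1*14 - 7 = 7, d_5 = (62 - 7^2)/1 = 13/1 = 13: (m_5, d_5) = (m_1, d_1) = (7, 13), so from here the quotients repeat a_1, ..., a_4; the period length is 4.
So sqrt(62) = [7; (1, 6, 1, 14)] with period length k = 4.
k is even, so the fundamental solution of x^2 - 62y^2 = 1 is (p_{k-1}, q_{k-1}) = (p_3, q_3); compute convergents through index 3.
Convergents (p_i = a_i*p_{i-1} + p_{i-2}, q_i = a_i*q_{i-1} + q_{i-2} with p_{-2}=0, p_{-1}=1, q_{-2}=1, q_{-1}=0):
  i=0: a_0=7, p_0 = 7*1 + 0 = 7, q_0 = 7*0 + 1 = 1.
  i=1: a_1=1, p_1 = 1*7 + 1 = 8, q_1 = 1*1 + 0 = 1.
  i=2: a_2=6, p_2 = 6*8 + 7 = 55, q_2 = 6*1 + 1 = 7.
  i=3: a_3=1, p_3 = 1*55 + 8 = 63, q_3 = 1*7 + 1 = 8.
Check: 63^2 - 62*8^2 = 3969 - 3968 = 1, so (x, y) = (63, 8) solves the equation, and by the theorem it is the least positive solution.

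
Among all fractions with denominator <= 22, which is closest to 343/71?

29/6

Expand x = 343/71 as a continued fraction with the Euclidean algorithm:
  343 = 4*71 + 59, so a_0 = 4.
  71 = 1*59 + 12, so a_1 = 1.
  59 = 4*12 + 11, so a_2 = 4.
  12 = 1*11 + 1, so a_3 = 1.
  11 = 11*1 + 0, so a_4 = 11.
so x = [4; 1, 4, 1, 11].
Convergents (p_i = a_i*p_{i-1} + p_{i-2}, q_i = a_i*q_{i-1} + q_{i-2} with p_{-2}=0, p_{-1}=1, q_{-2}=1, q_{-1}=0), until the denominator exceeds 22:
  i=0: a_0=4, p_0 = 4*1 + 0 = 4, q_0 = 4*0 + 1 = 1.
  i=1: a_1=1, p_1 = 1*4 + 1 = 5, q_1 = 1*1 + 0 = 1.
  i=2: a_2=4, p_2 = 4*5 + 4 = 24, q_2 = 4*1 + 1 = 5.
  i=3: a_3=1, p_3 = 1*24 + 5 = 29, q_3 = 1*5 + 1 = 6.
  i=4: a_4=11, p_4 = 11*29 + 24 = 343, q_4 = 11*6 + 5 = 71.
q_4 = 71 > 22, so the last convergent with denominator <= 22 is p_3/q_3 = 29/6.
The closest fraction with denominator <= 22 is either p_3/q_3 or the intermediate fraction (k*p_3 + p_2)/(k*q_3 + q_2) with the largest k >= 1 whose denominator stays <= 22; these approach x as k grows, and every other convergent or intermediate fraction in range is farther away.
Largest k: floor((22 - q_2)/q_3) = floor((22 - 5)/6) = 2.
That gives (2*29 + 24)/(2*6 + 5) = 82/17.
Compare the errors: |x - 29/6| = |343*6 - 29*71|/(71*6) = 1/426, and |x - 82/17| = |343*17 - 82*71|/(71*17) = 9/1207.
Cross-multiplying, 1*1207 = 1207 < 3834 = 9*426, so 1/426 is smaller: the convergent 29/6 is closer to x than 82/17.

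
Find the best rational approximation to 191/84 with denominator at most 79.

Expand x = 191/84 as a continued fraction with the Euclidean algorithm:
  191 = 2*84 + 23, so a_0 = 2.
  84 = 3*23 + 15, so a_1 = 3.
  23 = 1*15 + 8, so a_2 = 1.
  15 = 1*8 + 7, so a_3 = 1.
  8 = 1*7 + 1, so a_4 = 1.
  7 = 7*1 + 0, so a_5 = 7.
so x = [2; 3, 1, 1, 1, 7].
Convergents (p_i = a_i*p_{i-1} + p_{i-2}, q_i = a_i*q_{i-1} + q_{i-2} with p_{-2}=0, p_{-1}=1, q_{-2}=1, q_{-1}=0), until the denominator exceeds 79:
  i=0: a_0=2, p_0 = 2*1 + 0 = 2, q_0 = 2*0 + 1 = 1.
  i=1: a_1=3, p_1 = 3*2 + 1 = 7, q_1 = 3*1 + 0 = 3.
  i=2: a_2=1, p_2 = 1*7 + 2 = 9, q_2 = 1*3 + 1 = 4.
  i=3: a_3=1, p_3 = 1*9 + 7 = 16, q_3 = 1*4 + 3 = 7.
  i=4: a_4=1, p_4 = 1*16 + 9 = 25, q_4 = 1*7 + 4 = 11.
  i=5: a_5=7, p_5 = 7*25 + 16 = 191, q_5 = 7*11 + 7 = 84.
q_5 = 84 > 79, so the last convergent with denominator <= 79 is p_4/q_4 = 25/11.
The closest fraction with denominator <= 79 is either p_4/q_4 or the intermediate fraction (k*p_4 + p_3)/(k*q_4 + q_3) with the largest k >= 1 whose denominator stays <= 79; these approach x as k grows, and every other convergent or intermediate fraction in range is farther away.
Largest k: floor((79 - q_3)/q_4) = floor((79 - 7)/11) = 6.
That gives (6*25 + 16)/(6*11 + 7) = 166/73.
Compare the errors: |x - 25/11| = |191*11 - 25*84|/(84*11) = 1/924, and |x - 166/73| = |191*73 - 166*84|/(84*73) = 1/6132.
Cross-multiplying, 1*924 = 924 < 6132 = 1*6132, so 1/6132 is smaller: the intermediate fraction 166/73 is closer to x than 25/11.

166/73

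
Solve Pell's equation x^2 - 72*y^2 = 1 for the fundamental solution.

First expand sqrt(72) as a continued fraction. With x_i = (sqrt(72) + m_i)/d_i and (m_0, d_0) = (0, 1): a_0 = floor(sqrt(72)) = 8, since 8^2 = 64 <= 72 < 81 = 9^2.
Iterate m_{i+1} = d_i*a_i - m_i, d_{i+1} = (72 - m_{i+1}^2)/d_i, a_{i+1} = floor((a_0 + m_{i+1})/d_{i+1}):
  m_1 = 1*8 - 0 = 8, d_1 = (72 - 8^2)/1 = 8/1 = 8, a_1 = floor((8 + 8)/8) = 2.
  m_2 = 8*2 - 8 = 8, d_2 = (72 - 8^2)/8 = 8/8 = 1, a_2 = floor((8 + 8)/1) = 16.
  m_3 = 1*16 - 8 = 8, d_3 = (72 - 8^2)/1 = 8/1 = 8: (m_3, d_3) = (m_1, d_1) = (8, 8), so from here the quotients repeat a_1, a_2; the period length is 2.
So sqrt(72) = [8; (2, 16)] with period length k = 2.
k is even, so the fundamental solution of x^2 - 72y^2 = 1 is (p_{k-1}, q_{k-1}) = (p_1, q_1); compute convergents through index 1.
Convergents (p_i = a_i*p_{i-1} + p_{i-2}, q_i = a_i*q_{i-1} + q_{i-2} with p_{-2}=0, p_{-1}=1, q_{-2}=1, q_{-1}=0):
  i=0: a_0=8, p_0 = 8*1 + 0 = 8, q_0 = 8*0 + 1 = 1.
  i=1: a_1=2, p_1 = 2*8 + 1 = 17, q_1 = 2*1 + 0 = 2.
Check: 17^2 - 72*2^2 = 289 - 288 = 1, so (x, y) = (17, 2) solves the equation, and by the theorem it is the least positive solution.

(x, y) = (17, 2)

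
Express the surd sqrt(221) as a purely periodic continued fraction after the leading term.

[14; (1, 6, 2, 6, 1, 28)]

Write x_i = (sqrt(221) + m_i)/d_i with (m_0, d_0) = (0, 1). a_0 = floor(sqrt(221)) = 14, since 14^2 = 196 <= 221 < 225 = 15^2.
Iterate m_{i+1} = d_i*a_i - m_i, d_{i+1} = (221 - m_{i+1}^2)/d_i, a_{i+1} = floor((a_0 + m_{i+1})/d_{i+1}):
  m_1 = 1*14 - 0 = 14, d_1 = (221 - 14^2)/1 = 25/1 = 25, a_1 = floor((14 + 14)/25) = 1.
  m_2 = 25*1 - 14 = 11, d_2 = (221 - 11^2)/25 = 100/25 = 4, a_2 = floor((14 + 11)/4) = 6.
  m_3 = 4*6 - 11 = 13, d_3 = (221 - 13^2)/4 = 52/4 = 13, a_3 = floor((14 + 13)/13) = 2.
  m_4 = 13*2 - 13 = 13, d_4 = (221 - 13^2)/13 = 52/13 = 4, a_4 = floor((14 + 13)/4) = 6.
  m_5 = 4*6 - 13 = 11, d_5 = (221 - 11^2)/4 = 100/4 = 25, a_5 = floor((14 + 11)/25) = 1.
  m_6 = 25*1 - 11 = 14, d_6 = (221 - 14^2)/25 = 25/25 = 1, a_6 = floor((14 + 14)/1) = 28.
  m_7 = 1*28 - 14 = 14, d_7 = (221 - 14^2)/1 = 25/1 = 25: (m_7, d_7) = (m_1, d_1) = (14, 25), so from here the quotients repeat a_1, ..., a_6; the period length is 6.
Hence the expansion of sqrt(221) is a_0 = 14 followed by the repeating block 1, 6, 2, 6, 1, 28 (period 6).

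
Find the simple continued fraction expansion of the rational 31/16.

Run the Euclidean algorithm on 31 and 16; the successive quotients are the partial quotients a_0, a_1, ... (each step inverts the fractional part left over by the previous one):
  31 = 1*16 + 15, so a_0 = 1.
  16 = 1*15 + 1, so a_1 = 1.
  15 = 15*1 + 0, so a_2 = 15.
The remainder reaches 0 after 3 divisions, so the expansion has 3 partial quotients, read off in order.

[1; 1, 15]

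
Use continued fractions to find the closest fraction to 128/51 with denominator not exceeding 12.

5/2

Expand x = 128/51 as a continued fraction with the Euclidean algorithm:
  128 = 2*51 + 26, so a_0 = 2.
  51 = 1*26 + 25, so a_1 = 1.
  26 = 1*25 + 1, so a_2 = 1.
  25 = 25*1 + 0, so a_3 = 25.
so x = [2; 1, 1, 25].
Convergents (p_i = a_i*p_{i-1} + p_{i-2}, q_i = a_i*q_{i-1} + q_{i-2} with p_{-2}=0, p_{-1}=1, q_{-2}=1, q_{-1}=0), until the denominator exceeds 12:
  i=0: a_0=2, p_0 = 2*1 + 0 = 2, q_0 = 2*0 + 1 = 1.
  i=1: a_1=1, p_1 = 1*2 + 1 = 3, q_1 = 1*1 + 0 = 1.
  i=2: a_2=1, p_2 = 1*3 + 2 = 5, q_2 = 1*1 + 1 = 2.
  i=3: a_3=25, p_3 = 25*5 + 3 = 128, q_3 = 25*2 + 1 = 51.
q_3 = 51 > 12, so the last convergent with denominator <= 12 is p_2/q_2 = 5/2.
The closest fraction with denominator <= 12 is either p_2/q_2 or the intermediate fraction (k*p_2 + p_1)/(k*q_2 + q_1) with the largest k >= 1 whose denominator stays <= 12; these approach x as k grows, and every other convergent or intermediate fraction in range is farther away.
Largest k: floor((12 - q_1)/q_2) = floor((12 - 1)/2) = 5.
That gives (5*5 + 3)/(5*2 + 1) = 28/11.
Compare the errors: |x - 5/2| = |128*2 - 5*51|/(51*2) = 1/102, and |x - 28/11| = |128*11 - 28*51|/(51*11) = 20/561.
Cross-multiplying, 1*561 = 561 < 2040 = 20*102, so 1/102 is smaller: the convergent 5/2 is closer to x than 28/11.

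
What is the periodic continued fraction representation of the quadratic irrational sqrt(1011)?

[31; (1, 3, 1, 9, 1, 3, 1, 62)]

Write x_i = (sqrt(1011) + m_i)/d_i with (m_0, d_0) = (0, 1). a_0 = floor(sqrt(1011)) = 31, since 31^2 = 961 <= 1011 < 1024 = 32^2.
Iterate m_{i+1} = d_i*a_i - m_i, d_{i+1} = (1011 - m_{i+1}^2)/d_i, a_{i+1} = floor((a_0 + m_{i+1})/d_{i+1}):
  m_1 = 1*31 - 0 = 31, d_1 = (1011 - 31^2)/1 = 50/1 = 50, a_1 = floor((31 + 31)/50) = 1.
  m_2 = 50*1 - 31 = 19, d_2 = (1011 - 19^2)/50 = 650/50 = 13, a_2 = floor((31 + 19)/13) = 3.
  m_3 = 13*3 - 19 = 20, d_3 = (1011 - 20^2)/13 = 611/13 = 47, a_3 = floor((31 + 20)/47) = 1.
  m_4 = 47*1 - 20 = 27, d_4 = (1011 - 27^2)/47 = 282/47 = 6, a_4 = floor((31 + 27)/6) = 9.
  m_5 = 6*9 - 27 = 27, d_5 = (1011 - 27^2)/6 = 282/6 = 47, a_5 = floor((31 + 27)/47) = 1.
  m_6 = 47*1 - 27 = 20, d_6 = (1011 - 20^2)/47 = 611/47 = 13, a_6 = floor((31 + 20)/13) = 3.
  m_7 = 13*3 - 20 = 19, d_7 = (1011 - 19^2)/13 = 650/13 = 50, a_7 = floor((31 + 19)/50) = 1.
  m_8 = 50*1 - 19 = 31, d_8 = (1011 - 31^2)/50 = 50/50 = 1, a_8 = floor((31 + 31)/1) = 62.
  m_9 = 1*62 - 31 = 31, d_9 = (1011 - 31^2)/1 = 50/1 = 50: (m_9, d_9) = (m_1, d_1) = (31, 50), so from here the quotients repeat a_1, ..., a_8; the period length is 8.
Hence the expansion of sqrt(1011) is a_0 = 31 followed by the repeating block 1, 3, 1, 9, 1, 3, 1, 62 (period 8).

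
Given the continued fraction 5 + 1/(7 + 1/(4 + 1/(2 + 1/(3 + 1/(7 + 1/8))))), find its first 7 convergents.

Using the convergent recurrence p_i = a_i*p_{i-1} + p_{i-2}, q_i = a_i*q_{i-1} + q_{i-2} with p_{-2}=0, p_{-1}=1, q_{-2}=1, q_{-1}=0:
  i=0: a_0=5, p_0 = 5*1 + 0 = 5, q_0 = 5*0 + 1 = 1.
  i=1: a_1=7, p_1 = 7*5 + 1 = 36, q_1 = 7*1 + 0 = 7.
  i=2: a_2=4, p_2 = 4*36 + 5 = 149, q_2 = 4*7 + 1 = 29.
  i=3: a_3=2, p_3 = 2*149 + 36 = 334, q_3 = 2*29 + 7 = 65.
  i=4: a_4=3, p_4 = 3*334 + 149 = 1151, q_4 = 3*65 + 29 = 224.
  i=5: a_5=7, p_5 = 7*1151 + 334 = 8391, q_5 = 7*224 + 65 = 1633.
  i=6: a_6=8, p_6 = 8*8391 + 1151 = 68279, q_6 = 8*1633 + 224 = 13288.

5/1, 36/7, 149/29, 334/65, 1151/224, 8391/1633, 68279/13288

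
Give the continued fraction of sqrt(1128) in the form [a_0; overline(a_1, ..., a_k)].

[33; overline(1, 1, 2, 2, 2, 1, 1, 66)]

Write x_i = (sqrt(1128) + m_i)/d_i with (m_0, d_0) = (0, 1). a_0 = floor(sqrt(1128)) = 33, since 33^2 = 1089 <= 1128 < 1156 = 34^2.
Iterate m_{i+1} = d_i*a_i - m_i, d_{i+1} = (1128 - m_{i+1}^2)/d_i, a_{i+1} = floor((a_0 + m_{i+1})/d_{i+1}):
  m_1 = 1*33 - 0 = 33, d_1 = (1128 - 33^2)/1 = 39/1 = 39, a_1 = floor((33 + 33)/39) = 1.
  m_2 = 39*1 - 33 = 6, d_2 = (1128 - 6^2)/39 = 1092/39 = 28, a_2 = floor((33 + 6)/28) = 1.
  m_3 = 28*1 - 6 = 22, d_3 = (1128 - 22^2)/28 = 644/28 = 23, a_3 = floor((33 + 22)/23) = 2.
  m_4 = 23*2 - 22 = 24, d_4 = (1128 - 24^2)/23 = 552/23 = 24, a_4 = floor((33 + 24)/24) = 2.
  m_5 = 24*2 - 24 = 24, d_5 = (1128 - 24^2)/24 = 552/24 = 23, a_5 = floor((33 + 24)/23) = 2.
  m_6 = 23*2 - 24 = 22, d_6 = (1128 - 22^2)/23 = 644/23 = 28, a_6 = floor((33 + 22)/28) = 1.
  m_7 = 28*1 - 22 = 6, d_7 = (1128 - 6^2)/28 = 1092/28 = 39, a_7 = floor((33 + 6)/39) = 1.
  m_8 = 39*1 - 6 = 33, d_8 = (1128 - 33^2)/39 = 39/39 = 1, a_8 = floor((33 + 33)/1) = 66.
  m_9 = 1*66 - 33 = 33, d_9 = (1128 - 33^2)/1 = 39/1 = 39: (m_9, d_9) = (m_1, d_1) = (33, 39), so from here the quotients repeat a_1, ..., a_8; the period length is 8.
Hence the expansion of sqrt(1128) is a_0 = 33 followed by the repeating block 1, 1, 2, 2, 2, 1, 1, 66 (period 8).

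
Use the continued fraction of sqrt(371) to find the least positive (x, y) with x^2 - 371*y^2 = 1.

(x, y) = (1695, 88)

First expand sqrt(371) as a continued fraction. With x_i = (sqrt(371) + m_i)/d_i and (m_0, d_0) = (0, 1): a_0 = floor(sqrt(371)) = 19, since 19^2 = 361 <= 371 < 400 = 20^2.
Iterate m_{i+1} = d_i*a_i - m_i, d_{i+1} = (371 - m_{i+1}^2)/d_i, a_{i+1} = floor((a_0 + m_{i+1})/d_{i+1}):
  m_1 = 1*19 - 0 = 19, d_1 = (371 - 19^2)/1 = 10/1 = 10, a_1 = floor((19 + 19)/10) = 3.
  m_2 = 10*3 - 19 = 11, d_2 = (371 - 11^2)/10 = 250/10 = 25, a_2 = floor((19 + 11)/25) = 1.
  m_3 = 25*1 - 11 = 14, d_3 = (371 - 14^2)/25 = 175/25 = 7, a_3 = floor((19 + 14)/7) = 4.
  m_4 = 7*4 - 14 = 14, d_4 = (371 - 14^2)/7 = 175/7 = 25, a_4 = floor((19 + 14)/25) = 1.
  m_5 = 25*1 - 14 = 11, d_5 = (371 - 11^2)/25 = 250/25 = 10, a_5 = floor((19 + 11)/10) = 3.
  m_6 = 10*3 - 11 = 19, d_6 = (371 - 19^2)/10 = 10/10 = 1, a_6 = floor((19 + 19)/1) = 38.
  m_7 = 1*38 - 19 = 19, d_7 = (371 - 19^2)/1 = 10/1 = 10: (m_7, d_7) = (m_1, d_1) = (19, 10), so from here the quotients repeat a_1, ..., a_6; the period length is 6.
So sqrt(371) = [19; (3, 1, 4, 1, 3, 38)] with period length k = 6.
k is even, so the fundamental solution of x^2 - 371y^2 = 1 is (p_{k-1}, q_{k-1}) = (p_5, q_5); compute convergents through index 5.
Convergents (p_i = a_i*p_{i-1} + p_{i-2}, q_i = a_i*q_{i-1} + q_{i-2} with p_{-2}=0, p_{-1}=1, q_{-2}=1, q_{-1}=0):
  i=0: a_0=19, p_0 = 19*1 + 0 = 19, q_0 = 19*0 + 1 = 1.
  i=1: a_1=3, p_1 = 3*19 + 1 = 58, q_1 = 3*1 + 0 = 3.
  i=2: a_2=1, p_2 = 1*58 + 19 = 77, q_2 = 1*3 + 1 = 4.
  i=3: a_3=4, p_3 = 4*77 + 58 = 366, q_3 = 4*4 + 3 = 19.
  i=4: a_4=1, p_4 = 1*366 + 77 = 443, q_4 = 1*19 + 4 = 23.
  i=5: a_5=3, p_5 = 3*443 + 366 = 1695, q_5 = 3*23 + 19 = 88.
Check: 1695^2 - 371*88^2 = 2873025 - 2873024 = 1, so (x, y) = (1695, 88) solves the equation, and by the theorem it is the least positive solution.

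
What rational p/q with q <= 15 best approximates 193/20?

135/14

Expand x = 193/20 as a continued fraction with the Euclidean algorithm:
  193 = 9*20 + 13, so a_0 = 9.
  20 = 1*13 + 7, so a_1 = 1.
  13 = 1*7 + 6, so a_2 = 1.
  7 = 1*6 + 1, so a_3 = 1.
  6 = 6*1 + 0, so a_4 = 6.
so x = [9; 1, 1, 1, 6].
Convergents (p_i = a_i*p_{i-1} + p_{i-2}, q_i = a_i*q_{i-1} + q_{i-2} with p_{-2}=0, p_{-1}=1, q_{-2}=1, q_{-1}=0), until the denominator exceeds 15:
  i=0: a_0=9, p_0 = 9*1 + 0 = 9, q_0 = 9*0 + 1 = 1.
  i=1: a_1=1, p_1 = 1*9 + 1 = 10, q_1 = 1*1 + 0 = 1.
  i=2: a_2=1, p_2 = 1*10 + 9 = 19, q_2 = 1*1 + 1 = 2.
  i=3: a_3=1, p_3 = 1*19 + 10 = 29, q_3 = 1*2 + 1 = 3.
  i=4: a_4=6, p_4 = 6*29 + 19 = 193, q_4 = 6*3 + 2 = 20.
q_4 = 20 > 15, so the last convergent with denominator <= 15 is p_3/q_3 = 29/3.
The closest fraction with denominator <= 15 is either p_3/q_3 or the intermediate fraction (k*p_3 + p_2)/(k*q_3 + q_2) with the largest k >= 1 whose denominator stays <= 15; these approach x as k grows, and every other convergent or intermediate fraction in range is farther away.
Largest k: floor((15 - q_2)/q_3) = floor((15 - 2)/3) = 4.
That gives (4*29 + 19)/(4*3 + 2) = 135/14.
Compare the errors: |x - 29/3| = |193*3 - 29*20|/(20*3) = 1/60, and |x - 135/14| = |193*14 - 135*20|/(20*14) = 2/280.
Cross-multiplying, 2*60 = 120 < 280 = 1*280, so 2/280 is smaller: the intermediate fraction 135/14 is closer to x than 29/3.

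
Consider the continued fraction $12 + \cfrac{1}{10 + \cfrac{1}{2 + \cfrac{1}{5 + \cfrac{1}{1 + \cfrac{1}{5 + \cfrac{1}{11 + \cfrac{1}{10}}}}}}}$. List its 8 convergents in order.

12/1, 121/10, 254/21, 1391/115, 1645/136, 9616/795, 107421/8881, 1083826/89605

Using the convergent recurrence p_i = a_i*p_{i-1} + p_{i-2}, q_i = a_i*q_{i-1} + q_{i-2} with p_{-2}=0, p_{-1}=1, q_{-2}=1, q_{-1}=0:
  i=0: a_0=12, p_0 = 12*1 + 0 = 12, q_0 = 12*0 + 1 = 1.
  i=1: a_1=10, p_1 = 10*12 + 1 = 121, q_1 = 10*1 + 0 = 10.
  i=2: a_2=2, p_2 = 2*121 + 12 = 254, q_2 = 2*10 + 1 = 21.
  i=3: a_3=5, p_3 = 5*254 + 121 = 1391, q_3 = 5*21 + 10 = 115.
  i=4: a_4=1, p_4 = 1*1391 + 254 = 1645, q_4 = 1*115 + 21 = 136.
  i=5: a_5=5, p_5 = 5*1645 + 1391 = 9616, q_5 = 5*136 + 115 = 795.
  i=6: a_6=11, p_6 = 11*9616 + 1645 = 107421, q_6 = 11*795 + 136 = 8881.
  i=7: a_7=10, p_7 = 10*107421 + 9616 = 1083826, q_7 = 10*8881 + 795 = 89605.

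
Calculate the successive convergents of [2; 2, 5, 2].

Using the convergent recurrence p_i = a_i*p_{i-1} + p_{i-2}, q_i = a_i*q_{i-1} + q_{i-2} with p_{-2}=0, p_{-1}=1, q_{-2}=1, q_{-1}=0:
  i=0: a_0=2, p_0 = 2*1 + 0 = 2, q_0 = 2*0 + 1 = 1.
  i=1: a_1=2, p_1 = 2*2 + 1 = 5, q_1 = 2*1 + 0 = 2.
  i=2: a_2=5, p_2 = 5*5 + 2 = 27, q_2 = 5*2 + 1 = 11.
  i=3: a_3=2, p_3 = 2*27 + 5 = 59, q_3 = 2*11 + 2 = 24.

2/1, 5/2, 27/11, 59/24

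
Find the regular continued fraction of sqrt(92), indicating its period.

[9; (1, 1, 2, 4, 2, 1, 1, 18)]

Write x_i = (sqrt(92) + m_i)/d_i with (m_0, d_0) = (0, 1). a_0 = floor(sqrt(92)) = 9, since 9^2 = 81 <= 92 < 100 = 10^2.
Iterate m_{i+1} = d_i*a_i - m_i, d_{i+1} = (92 - m_{i+1}^2)/d_i, a_{i+1} = floor((a_0 + m_{i+1})/d_{i+1}):
  m_1 = 1*9 - 0 = 9, d_1 = (92 - 9^2)/1 = 11/1 = 11, a_1 = floor((9 + 9)/11) = 1.
  m_2 = 11*1 - 9 = 2, d_2 = (92 - 2^2)/11 = 88/11 = 8, a_2 = floor((9 + 2)/8) = 1.
  m_3 = 8*1 - 2 = 6, d_3 = (92 - 6^2)/8 = 56/8 = 7, a_3 = floor((9 + 6)/7) = 2.
  m_4 = 7*2 - 6 = 8, d_4 = (92 - 8^2)/7 = 28/7 = 4, a_4 = floor((9 + 8)/4) = 4.
  m_5 = 4*4 - 8 = 8, d_5 = (92 - 8^2)/4 = 28/4 = 7, a_5 = floor((9 + 8)/7) = 2.
  m_6 = 7*2 - 8 = 6, d_6 = (92 - 6^2)/7 = 56/7 = 8, a_6 = floor((9 + 6)/8) = 1.
  m_7 = 8*1 - 6 = 2, d_7 = (92 - 2^2)/8 = 88/8 = 11, a_7 = floor((9 + 2)/11) = 1.
  m_8 = 11*1 - 2 = 9, d_8 = (92 - 9^2)/11 = 11/11 = 1, a_8 = floor((9 + 9)/1) = 18.
  m_9 = 1*18 - 9 = 9, d_9 = (92 - 9^2)/1 = 11/1 = 11: (m_9, d_9) = (m_1, d_1) = (9, 11), so from here the quotients repeat a_1, ..., a_8; the period length is 8.
Hence the expansion of sqrt(92) is a_0 = 9 followed by the repeating block 1, 1, 2, 4, 2, 1, 1, 18 (period 8).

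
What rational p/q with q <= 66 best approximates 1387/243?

371/65

Expand x = 1387/243 as a continued fraction with the Euclidean algorithm:
  1387 = 5*243 + 172, so a_0 = 5.
  243 = 1*172 + 71, so a_1 = 1.
  172 = 2*71 + 30, so a_2 = 2.
  71 = 2*30 + 11, so a_3 = 2.
  30 = 2*11 + 8, so a_4 = 2.
  11 = 1*8 + 3, so a_5 = 1.
  8 = 2*3 + 2, so a_6 = 2.
  3 = 1*2 + 1, so a_7 = 1.
  2 = 2*1 + 0, so a_8 = 2.
so x = [5; 1, 2, 2, 2, 1, 2, 1, 2].
Convergents (p_i = a_i*p_{i-1} + p_{i-2}, q_i = a_i*q_{i-1} + q_{i-2} with p_{-2}=0, p_{-1}=1, q_{-2}=1, q_{-1}=0), until the denominator exceeds 66:
  i=0: a_0=5, p_0 = 5*1 + 0 = 5, q_0 = 5*0 + 1 = 1.
  i=1: a_1=1, p_1 = 1*5 + 1 = 6, q_1 = 1*1 + 0 = 1.
  i=2: a_2=2, p_2 = 2*6 + 5 = 17, q_2 = 2*1 + 1 = 3.
  i=3: a_3=2, p_3 = 2*17 + 6 = 40, q_3 = 2*3 + 1 = 7.
  i=4: a_4=2, p_4 = 2*40 + 17 = 97, q_4 = 2*7 + 3 = 17.
  i=5: a_5=1, p_5 = 1*97 + 40 = 137, q_5 = 1*17 + 7 = 24.
  i=6: a_6=2, p_6 = 2*137 + 97 = 371, q_6 = 2*24 + 17 = 65.
  i=7: a_7=1, p_7 = 1*371 + 137 = 508, q_7 = 1*65 + 24 = 89.
q_7 = 89 > 66, so the last convergent with denominator <= 66 is p_6/q_6 = 371/65.
The closest fraction with denominator <= 66 is either p_6/q_6 or the intermediate fraction (k*p_6 + p_5)/(k*q_6 + q_5) with the largest k >= 1 whose denominator stays <= 66; these approach x as k grows, and every other convergent or intermediate fraction in range is farther away.
Largest k: floor((66 - q_5)/q_6) = floor((66 - 24)/65) = 0.
Since k = 0, no intermediate fraction beyond p_6/q_6 has denominator <= 66, so the convergent 371/65 is the closest (its error is |1387*65 - 371*243|/(243*65) = 2/15795).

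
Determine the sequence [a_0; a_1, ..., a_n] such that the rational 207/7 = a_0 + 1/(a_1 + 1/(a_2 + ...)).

[29; 1, 1, 3]

Run the Euclidean algorithm on 207 and 7; the successive quotients are the partial quotients a_0, a_1, ... (each step inverts the fractional part left over by the previous one):
  207 = 29*7 + 4, so a_0 = 29.
  7 = 1*4 + 3, so a_1 = 1.
  4 = 1*3 + 1, so a_2 = 1.
  3 = 3*1 + 0, so a_3 = 3.
The remainder reaches 0 after 4 divisions, so the expansion has 4 partial quotients, read off in order.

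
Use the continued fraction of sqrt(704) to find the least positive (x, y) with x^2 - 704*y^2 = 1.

(x, y) = (79201, 2985)

First expand sqrt(704) as a continued fraction. With x_i = (sqrt(704) + m_i)/d_i and (m_0, d_0) = (0, 1): a_0 = floor(sqrt(704)) = 26, since 26^2 = 676 <= 704 < 729 = 27^2.
Iterate m_{i+1} = d_i*a_i - m_i, d_{i+1} = (704 - m_{i+1}^2)/d_i, a_{i+1} = floor((a_0 + m_{i+1})/d_{i+1}):
  m_1 = 1*26 - 0 = 26, d_1 = (704 - 26^2)/1 = 28/1 = 28, a_1 = floor((26 + 26)/28) = 1.
  m_2 = 28*1 - 26 = 2, d_2 = (704 - 2^2)/28 = 700/28 = 25, a_2 = floor((26 + 2)/25) = 1.
  m_3 = 25*1 - 2 = 23, d_3 = (704 - 23^2)/25 = 175/25 = 7, a_3 = floor((26 + 23)/7) = 7.
  m_4 = 7*7 - 23 = 26, d_4 = (704 - 26^2)/7 = 28/7 = 4, a_4 = floor((26 + 26)/4) = 13.
  m_5 = 4*13 - 26 = 26, d_5 = (704 - 26^2)/4 = 28/4 = 7, a_5 = floor((26 + 26)/7) = 7.
  m_6 = 7*7 - 26 = 23, d_6 = (704 - 23^2)/7 = 175/7 = 25, a_6 = floor((26 + 23)/25) = 1.
  m_7 = 25*1 - 23 = 2, d_7 = (704 - 2^2)/25 = 700/25 = 28, a_7 = floor((26 + 2)/28) = 1.
  m_8 = 28*1 - 2 = 26, d_8 = (704 - 26^2)/28 = 28/28 = 1, a_8 = floor((26 + 26)/1) = 52.
  m_9 = 1*52 - 26 = 26, d_9 = (704 - 26^2)/1 = 28/1 = 28: (m_9, d_9) = (m_1, d_1) = (26, 28), so from here the quotients repeat a_1, ..., a_8; the period length is 8.
So sqrt(704) = [26; (1, 1, 7, 13, 7, 1, 1, 52)] with period length k = 8.
k is even, so the fundamental solution of x^2 - 704y^2 = 1 is (p_{k-1}, q_{k-1}) = (p_7, q_7); compute convergents through index 7.
Convergents (p_i = a_i*p_{i-1} + p_{i-2}, q_i = a_i*q_{i-1} + q_{i-2} with p_{-2}=0, p_{-1}=1, q_{-2}=1, q_{-1}=0):
  i=0: a_0=26, p_0 = 26*1 + 0 = 26, q_0 = 26*0 + 1 = 1.
  i=1: a_1=1, p_1 = 1*26 + 1 = 27, q_1 = 1*1 + 0 = 1.
  i=2: a_2=1, p_2 = 1*27 + 26 = 53, q_2 = 1*1 + 1 = 2.
  i=3: a_3=7, p_3 = 7*53 + 27 = 398, q_3 = 7*2 + 1 = 15.
  i=4: a_4=13, p_4 = 13*398 + 53 = 5227, q_4 = 13*15 + 2 = 197.
  i=5: a_5=7, p_5 = 7*5227 + 398 = 36987, q_5 = 7*197 + 15 = 1394.
  i=6: a_6=1, p_6 = 1*36987 + 5227 = 42214, q_6 = 1*1394 + 197 = 1591.
  i=7: a_7=1, p_7 = 1*42214 + 36987 = 79201, q_7 = 1*1591 + 1394 = 2985.
Check: 79201^2 - 704*2985^2 = 6272798401 - 6272798400 = 1, so (x, y) = (79201, 2985) solves the equation, and by the theorem it is the least positive solution.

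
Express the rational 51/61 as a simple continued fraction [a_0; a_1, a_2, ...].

Run the Euclidean algorithm on 51 and 61; the successive quotients are the partial quotients a_0, a_1, ... (each step inverts the fractional part left over by the previous one):
  51 = 0*61 + 51, so a_0 = 0.
  61 = 1*51 + 10, so a_1 = 1.
  51 = 5*10 + 1, so a_2 = 5.
  10 = 10*1 + 0, so a_3 = 10.
The remainder reaches 0 after 4 divisions, so the expansion has 4 partial quotients, read off in order.

[0; 1, 5, 10]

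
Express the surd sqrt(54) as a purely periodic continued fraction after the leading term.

Write x_i = (sqrt(54) + m_i)/d_i with (m_0, d_0) = (0, 1). a_0 = floor(sqrt(54)) = 7, since 7^2 = 49 <= 54 < 64 = 8^2.
Iterate m_{i+1} = d_i*a_i - m_i, d_{i+1} = (54 - m_{i+1}^2)/d_i, a_{i+1} = floor((a_0 + m_{i+1})/d_{i+1}):
  m_1 = 1*7 - 0 = 7, d_1 = (54 - 7^2)/1 = 5/1 = 5, a_1 = floor((7 + 7)/5) = 2.
  m_2 = 5*2 - 7 = 3, d_2 = (54 - 3^2)/5 = 45/5 = 9, a_2 = floor((7 + 3)/9) = 1.
  m_3 = 9*1 - 3 = 6, d_3 = (54 - 6^2)/9 = 18/9 = 2, a_3 = floor((7 + 6)/2) = 6.
  m_4 = 2*6 - 6 = 6, d_4 = (54 - 6^2)/2 = 18/2 = 9, a_4 = floor((7 + 6)/9) = 1.
  m_5 = 9*1 - 6 = 3, d_5 = (54 - 3^2)/9 = 45/9 = 5, a_5 = floor((7 + 3)/5) = 2.
  m_6 = 5*2 - 3 = 7, d_6 = (54 - 7^2)/5 = 5/5 = 1, a_6 = floor((7 + 7)/1) = 14.
  m_7 = 1*14 - 7 = 7, d_7 = (54 - 7^2)/1 = 5/1 = 5: (m_7, d_7) = (m_1, d_1) = (7, 5), so from here the quotients repeat a_1, ..., a_6; the period length is 6.
Hence the expansion of sqrt(54) is a_0 = 7 followed by the repeating block 2, 1, 6, 1, 2, 14 (period 6).

[7; (2, 1, 6, 1, 2, 14)]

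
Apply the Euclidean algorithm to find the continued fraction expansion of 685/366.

[1; 1, 6, 1, 3, 1, 2, 3]

Run the Euclidean algorithm on 685 and 366; the successive quotients are the partial quotients a_0, a_1, ... (each step inverts the fractional part left over by the previous one):
  685 = 1*366 + 319, so a_0 = 1.
  366 = 1*319 + 47, so a_1 = 1.
  319 = 6*47 + 37, so a_2 = 6.
  47 = 1*37 + 10, so a_3 = 1.
  37 = 3*10 + 7, so a_4 = 3.
  10 = 1*7 + 3, so a_5 = 1.
  7 = 2*3 + 1, so a_6 = 2.
  3 = 3*1 + 0, so a_7 = 3.
The remainder reaches 0 after 8 divisions, so the expansion has 8 partial quotients, read off in order.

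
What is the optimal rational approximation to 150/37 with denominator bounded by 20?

Expand x = 150/37 as a continued fraction with the Euclidean algorithm:
  150 = 4*37 + 2, so a_0 = 4.
  37 = 18*2 + 1, so a_1 = 18.
  2 = 2*1 + 0, so a_2 = 2.
so x = [4; 18, 2].
Convergents (p_i = a_i*p_{i-1} + p_{i-2}, q_i = a_i*q_{i-1} + q_{i-2} with p_{-2}=0, p_{-1}=1, q_{-2}=1, q_{-1}=0), until the denominator exceeds 20:
  i=0: a_0=4, p_0 = 4*1 + 0 = 4, q_0 = 4*0 + 1 = 1.
  i=1: a_1=18, p_1 = 18*4 + 1 = 73, q_1 = 18*1 + 0 = 18.
  i=2: a_2=2, p_2 = 2*73 + 4 = 150, q_2 = 2*18 + 1 = 37.
q_2 = 37 > 20, so the last convergent with denominator <= 20 is p_1/q_1 = 73/18.
The closest fraction with denominator <= 20 is either p_1/q_1 or the intermediate fraction (k*p_1 + p_0)/(k*q_1 + q_0) with the largest k >= 1 whose denominator stays <= 20; these approach x as k grows, and every other convergent or intermediate fraction in range is farther away.
Largest k: floor((20 - q_0)/q_1) = floor((20 - 1)/18) = 1.
That gives (1*73 + 4)/(1*18 + 1) = 77/19.
Compare the errors: |x - 73/18| = |150*18 - 73*37|/(37*18) = 1/666, and |x - 77/19| = |150*19 - 77*37|/(37*19) = 1/703.
Cross-multiplying, 1*666 = 666 < 703 = 1*703, so 1/703 is smaller: the intermediate fraction 77/19 is closer to x than 73/18.

77/19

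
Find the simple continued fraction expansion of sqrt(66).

[8; (8, 16)]

Write x_i = (sqrt(66) + m_i)/d_i with (m_0, d_0) = (0, 1). a_0 = floor(sqrt(66)) = 8, since 8^2 = 64 <= 66 < 81 = 9^2.
Iterate m_{i+1} = d_i*a_i - m_i, d_{i+1} = (66 - m_{i+1}^2)/d_i, a_{i+1} = floor((a_0 + m_{i+1})/d_{i+1}):
  m_1 = 1*8 - 0 = 8, d_1 = (66 - 8^2)/1 = 2/1 = 2, a_1 = floor((8 + 8)/2) = 8.
  m_2 = 2*8 - 8 = 8, d_2 = (66 - 8^2)/2 = 2/2 = 1, a_2 = floor((8 + 8)/1) = 16.
  m_3 = 1*16 - 8 = 8, d_3 = (66 - 8^2)/1 = 2/1 = 2: (m_3, d_3) = (m_1, d_1) = (8, 2), so from here the quotients repeat a_1, a_2; the period length is 2.
Hence the expansion of sqrt(66) is a_0 = 8 followed by the repeating block 8, 16 (period 2).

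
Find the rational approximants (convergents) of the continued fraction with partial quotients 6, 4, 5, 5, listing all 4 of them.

6/1, 25/4, 131/21, 680/109

Using the convergent recurrence p_i = a_i*p_{i-1} + p_{i-2}, q_i = a_i*q_{i-1} + q_{i-2} with p_{-2}=0, p_{-1}=1, q_{-2}=1, q_{-1}=0:
  i=0: a_0=6, p_0 = 6*1 + 0 = 6, q_0 = 6*0 + 1 = 1.
  i=1: a_1=4, p_1 = 4*6 + 1 = 25, q_1 = 4*1 + 0 = 4.
  i=2: a_2=5, p_2 = 5*25 + 6 = 131, q_2 = 5*4 + 1 = 21.
  i=3: a_3=5, p_3 = 5*131 + 25 = 680, q_3 = 5*21 + 4 = 109.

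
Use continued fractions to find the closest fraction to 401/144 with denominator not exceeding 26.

Expand x = 401/144 as a continued fraction with the Euclidean algorithm:
  401 = 2*144 + 113, so a_0 = 2.
  144 = 1*113 + 31, so a_1 = 1.
  113 = 3*31 + 20, so a_2 = 3.
  31 = 1*20 + 11, so a_3 = 1.
  20 = 1*11 + 9, so a_4 = 1.
  11 = 1*9 + 2, so a_5 = 1.
  9 = 4*2 + 1, so a_6 = 4.
  2 = 2*1 + 0, so a_7 = 2.
so x = [2; 1, 3, 1, 1, 1, 4, 2].
Convergents (p_i = a_i*p_{i-1} + p_{i-2}, q_i = a_i*q_{i-1} + q_{i-2} with p_{-2}=0, p_{-1}=1, q_{-2}=1, q_{-1}=0), until the denominator exceeds 26:
  i=0: a_0=2, p_0 = 2*1 + 0 = 2, q_0 = 2*0 + 1 = 1.
  i=1: a_1=1, p_1 = 1*2 + 1 = 3, q_1 = 1*1 + 0 = 1.
  i=2: a_2=3, p_2 = 3*3 + 2 = 11, q_2 = 3*1 + 1 = 4.
  i=3: a_3=1, p_3 = 1*11 + 3 = 14, q_3 = 1*4 + 1 = 5.
  i=4: a_4=1, p_4 = 1*14 + 11 = 25, q_4 = 1*5 + 4 = 9.
  i=5: a_5=1, p_5 = 1*25 + 14 = 39, q_5 = 1*9 + 5 = 14.
  i=6: a_6=4, p_6 = 4*39 + 25 = 181, q_6 = 4*14 + 9 = 65.
q_6 = 65 > 26, so the last convergent with denominator <= 26 is p_5/q_5 = 39/14.
The closest fraction with denominator <= 26 is either p_5/q_5 or the intermediate fraction (k*p_5 + p_4)/(k*q_5 + q_4) with the largest k >= 1 whose denominator stays <= 26; these approach x as k grows, and every other convergent or intermediate fraction in range is farther away.
Largest k: floor((26 - q_4)/q_5) = floor((26 - 9)/14) = 1.
That gives (1*39 + 25)/(1*14 + 9) = 64/23.
Compare the errors: |x - 39/14| = |401*14 - 39*144|/(144*14) = 2/2016, and |x - 64/23| = |401*23 - 64*144|/(144*23) = 7/3312.
Cross-multiplying, 2*3312 = 6624 < 14112 = 7*2016, so 2/2016 is smaller: the convergent 39/14 is closer to x than 64/23.

39/14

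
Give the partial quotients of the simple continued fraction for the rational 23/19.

Run the Euclidean algorithm on 23 and 19; the successive quotients are the partial quotients a_0, a_1, ... (each step inverts the fractional part left over by the previous one):
  23 = 1*19 + 4, so a_0 = 1.
  19 = 4*4 + 3, so a_1 = 4.
  4 = 1*3 + 1, so a_2 = 1.
  3 = 3*1 + 0, so a_3 = 3.
The remainder reaches 0 after 4 divisions, so the expansion has 4 partial quotients, read off in order.

[1; 4, 1, 3]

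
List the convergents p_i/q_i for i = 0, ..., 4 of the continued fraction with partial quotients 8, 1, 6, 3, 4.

Using the convergent recurrence p_i = a_i*p_{i-1} + p_{i-2}, q_i = a_i*q_{i-1} + q_{i-2} with p_{-2}=0, p_{-1}=1, q_{-2}=1, q_{-1}=0:
  i=0: a_0=8, p_0 = 8*1 + 0 = 8, q_0 = 8*0 + 1 = 1.
  i=1: a_1=1, p_1 = 1*8 + 1 = 9, q_1 = 1*1 + 0 = 1.
  i=2: a_2=6, p_2 = 6*9 + 8 = 62, q_2 = 6*1 + 1 = 7.
  i=3: a_3=3, p_3 = 3*62 + 9 = 195, q_3 = 3*7 + 1 = 22.
  i=4: a_4=4, p_4 = 4*195 + 62 = 842, q_4 = 4*22 + 7 = 95.

8/1, 9/1, 62/7, 195/22, 842/95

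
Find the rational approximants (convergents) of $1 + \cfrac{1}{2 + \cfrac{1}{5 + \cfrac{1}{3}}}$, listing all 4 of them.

Using the convergent recurrence p_i = a_i*p_{i-1} + p_{i-2}, q_i = a_i*q_{i-1} + q_{i-2} with p_{-2}=0, p_{-1}=1, q_{-2}=1, q_{-1}=0:
  i=0: a_0=1, p_0 = 1*1 + 0 = 1, q_0 = 1*0 + 1 = 1.
  i=1: a_1=2, p_1 = 2*1 + 1 = 3, q_1 = 2*1 + 0 = 2.
  i=2: a_2=5, p_2 = 5*3 + 1 = 16, q_2 = 5*2 + 1 = 11.
  i=3: a_3=3, p_3 = 3*16 + 3 = 51, q_3 = 3*11 + 2 = 35.

1/1, 3/2, 16/11, 51/35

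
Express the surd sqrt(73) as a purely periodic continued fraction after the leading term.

Write x_i = (sqrt(73) + m_i)/d_i with (m_0, d_0) = (0, 1). a_0 = floor(sqrt(73)) = 8, since 8^2 = 64 <= 73 < 81 = 9^2.
Iterate m_{i+1} = d_i*a_i - m_i, d_{i+1} = (73 - m_{i+1}^2)/d_i, a_{i+1} = floor((a_0 + m_{i+1})/d_{i+1}):
  m_1 = 1*8 - 0 = 8, d_1 = (73 - 8^2)/1 = 9/1 = 9, a_1 = floor((8 + 8)/9) = 1.
  m_2 = 9*1 - 8 = 1, d_2 = (73 - 1^2)/9 = 72/9 = 8, a_2 = floor((8 + 1)/8) = 1.
  m_3 = 8*1 - 1 = 7, d_3 = (73 - 7^2)/8 = 24/8 = 3, a_3 = floor((8 + 7)/3) = 5.
  m_4 = 3*5 - 7 = 8, d_4 = (73 - 8^2)/3 = 9/3 = 3, a_4 = floor((8 + 8)/3) = 5.
  m_5 = 3*5 - 8 = 7, d_5 = (73 - 7^2)/3 = 24/3 = 8, a_5 = floor((8 + 7)/8) = 1.
  m_6 = 8*1 - 7 = 1, d_6 = (73 - 1^2)/8 = 72/8 = 9, a_6 = floor((8 + 1)/9) = 1.
  m_7 = 9*1 - 1 = 8, d_7 = (73 - 8^2)/9 = 9/9 = 1, a_7 = floor((8 + 8)/1) = 16.
  m_8 = 1*16 - 8 = 8, d_8 = (73 - 8^2)/1 = 9/1 = 9: (m_8, d_8) = (m_1, d_1) = (8, 9), so from here the quotients repeat a_1, ..., a_7; the period length is 7.
Hence the expansion of sqrt(73) is a_0 = 8 followed by the repeating block 1, 1, 5, 5, 1, 1, 16 (period 7).

[8; (1, 1, 5, 5, 1, 1, 16)]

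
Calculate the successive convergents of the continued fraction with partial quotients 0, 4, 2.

0/1, 1/4, 2/9

Using the convergent recurrence p_i = a_i*p_{i-1} + p_{i-2}, q_i = a_i*q_{i-1} + q_{i-2} with p_{-2}=0, p_{-1}=1, q_{-2}=1, q_{-1}=0:
  i=0: a_0=0, p_0 = 0*1 + 0 = 0, q_0 = 0*0 + 1 = 1.
  i=1: a_1=4, p_1 = 4*0 + 1 = 1, q_1 = 4*1 + 0 = 4.
  i=2: a_2=2, p_2 = 2*1 + 0 = 2, q_2 = 2*4 + 1 = 9.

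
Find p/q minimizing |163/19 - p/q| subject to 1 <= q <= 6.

43/5

Expand x = 163/19 as a continued fraction with the Euclidean algorithm:
  163 = 8*19 + 11, so a_0 = 8.
  19 = 1*11 + 8, so a_1 = 1.
  11 = 1*8 + 3, so a_2 = 1.
  8 = 2*3 + 2, so a_3 = 2.
  3 = 1*2 + 1, so a_4 = 1.
  2 = 2*1 + 0, so a_5 = 2.
so x = [8; 1, 1, 2, 1, 2].
Convergents (p_i = a_i*p_{i-1} + p_{i-2}, q_i = a_i*q_{i-1} + q_{i-2} with p_{-2}=0, p_{-1}=1, q_{-2}=1, q_{-1}=0), until the denominator exceeds 6:
  i=0: a_0=8, p_0 = 8*1 + 0 = 8, q_0 = 8*0 + 1 = 1.
  i=1: a_1=1, p_1 = 1*8 + 1 = 9, q_1 = 1*1 + 0 = 1.
  i=2: a_2=1, p_2 = 1*9 + 8 = 17, q_2 = 1*1 + 1 = 2.
  i=3: a_3=2, p_3 = 2*17 + 9 = 43, q_3 = 2*2 + 1 = 5.
  i=4: a_4=1, p_4 = 1*43 + 17 = 60, q_4 = 1*5 + 2 = 7.
q_4 = 7 > 6, so the last convergent with denominator <= 6 is p_3/q_3 = 43/5.
The closest fraction with denominator <= 6 is either p_3/q_3 or the intermediate fraction (k*p_3 + p_2)/(k*q_3 + q_2) with the largest k >= 1 whose denominator stays <= 6; these approach x as k grows, and every other convergent or intermediate fraction in range is farther away.
Largest k: floor((6 - q_2)/q_3) = floor((6 - 2)/5) = 0.
Since k = 0, no intermediate fraction beyond p_3/q_3 has denominator <= 6, so the convergent 43/5 is the closest (its error is |163*5 - 43*19|/(19*5) = 2/95).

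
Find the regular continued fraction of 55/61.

[0; 1, 9, 6]

Run the Euclidean algorithm on 55 and 61; the successive quotients are the partial quotients a_0, a_1, ... (each step inverts the fractional part left over by the previous one):
  55 = 0*61 + 55, so a_0 = 0.
  61 = 1*55 + 6, so a_1 = 1.
  55 = 9*6 + 1, so a_2 = 9.
  6 = 6*1 + 0, so a_3 = 6.
The remainder reaches 0 after 4 divisions, so the expansion has 4 partial quotients, read off in order.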